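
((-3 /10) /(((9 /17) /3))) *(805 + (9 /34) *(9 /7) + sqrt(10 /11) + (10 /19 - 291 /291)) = -3639607 /2660 - 17 *sqrt(110) /110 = -1369.89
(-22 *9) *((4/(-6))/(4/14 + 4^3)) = 154/75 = 2.05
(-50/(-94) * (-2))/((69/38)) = -0.59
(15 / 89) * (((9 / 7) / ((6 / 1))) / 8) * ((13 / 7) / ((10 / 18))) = 0.02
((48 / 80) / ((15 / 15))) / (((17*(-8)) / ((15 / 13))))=-9 / 1768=-0.01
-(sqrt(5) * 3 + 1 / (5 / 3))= -3 * sqrt(5) - 3 / 5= -7.31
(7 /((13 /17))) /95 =119 /1235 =0.10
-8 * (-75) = 600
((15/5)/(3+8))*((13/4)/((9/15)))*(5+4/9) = 8.04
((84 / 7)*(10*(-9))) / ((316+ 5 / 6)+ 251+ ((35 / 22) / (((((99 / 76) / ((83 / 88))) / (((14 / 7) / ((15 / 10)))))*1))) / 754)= -1.90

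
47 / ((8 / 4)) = 47 / 2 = 23.50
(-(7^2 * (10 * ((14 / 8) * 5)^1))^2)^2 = 5406752812890625 / 16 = 337922050805664.06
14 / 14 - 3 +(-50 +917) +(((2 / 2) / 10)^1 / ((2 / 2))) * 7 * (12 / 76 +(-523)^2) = 18271864 / 95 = 192335.41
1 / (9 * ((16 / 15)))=5 / 48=0.10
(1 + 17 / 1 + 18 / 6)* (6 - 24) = -378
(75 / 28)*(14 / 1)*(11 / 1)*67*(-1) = -55275 / 2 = -27637.50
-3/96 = -1/32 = -0.03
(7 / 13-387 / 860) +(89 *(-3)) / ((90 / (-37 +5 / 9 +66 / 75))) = 18532153 / 175500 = 105.60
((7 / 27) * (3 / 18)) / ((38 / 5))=35 / 6156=0.01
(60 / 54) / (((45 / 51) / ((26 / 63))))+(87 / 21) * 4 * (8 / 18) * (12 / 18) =9236 / 1701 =5.43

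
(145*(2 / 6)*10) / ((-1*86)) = -5.62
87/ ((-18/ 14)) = -203/ 3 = -67.67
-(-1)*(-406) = -406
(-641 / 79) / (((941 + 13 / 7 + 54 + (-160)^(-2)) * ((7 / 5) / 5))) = -410240000 / 14112307753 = -0.03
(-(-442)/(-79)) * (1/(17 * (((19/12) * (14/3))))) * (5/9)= -260/10507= -0.02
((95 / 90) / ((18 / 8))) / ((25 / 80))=1.50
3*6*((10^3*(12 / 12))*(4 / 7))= 72000 / 7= 10285.71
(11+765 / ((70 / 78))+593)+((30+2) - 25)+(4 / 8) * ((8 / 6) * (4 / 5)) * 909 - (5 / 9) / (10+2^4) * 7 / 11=175514687 / 90090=1948.21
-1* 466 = -466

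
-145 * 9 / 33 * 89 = -38715 / 11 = -3519.55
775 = 775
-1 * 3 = -3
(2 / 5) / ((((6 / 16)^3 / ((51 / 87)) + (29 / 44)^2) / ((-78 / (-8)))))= 20537088 / 2761235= 7.44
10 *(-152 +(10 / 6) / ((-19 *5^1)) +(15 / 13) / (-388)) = -218535575 / 143754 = -1520.21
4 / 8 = 1 / 2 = 0.50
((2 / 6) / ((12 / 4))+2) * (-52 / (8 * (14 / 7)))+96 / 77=-15563 / 2772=-5.61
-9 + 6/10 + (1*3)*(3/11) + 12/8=-669/110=-6.08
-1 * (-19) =19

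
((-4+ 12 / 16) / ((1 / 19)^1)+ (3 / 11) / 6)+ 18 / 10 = -13179 / 220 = -59.90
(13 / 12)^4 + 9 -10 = 7825 / 20736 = 0.38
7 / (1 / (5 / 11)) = 35 / 11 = 3.18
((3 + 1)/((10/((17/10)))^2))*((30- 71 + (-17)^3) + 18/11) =-3935891/6875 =-572.49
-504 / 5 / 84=-6 / 5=-1.20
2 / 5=0.40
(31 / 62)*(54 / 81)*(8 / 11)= 8 / 33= 0.24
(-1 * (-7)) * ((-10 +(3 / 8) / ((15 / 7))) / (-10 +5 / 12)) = 8253 / 1150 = 7.18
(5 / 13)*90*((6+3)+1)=4500 / 13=346.15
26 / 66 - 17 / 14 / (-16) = 3473 / 7392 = 0.47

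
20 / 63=0.32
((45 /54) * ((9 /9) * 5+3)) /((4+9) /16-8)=-64 /69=-0.93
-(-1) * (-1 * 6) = -6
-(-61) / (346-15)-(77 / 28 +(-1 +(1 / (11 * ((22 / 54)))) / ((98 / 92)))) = -13935225 / 7849996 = -1.78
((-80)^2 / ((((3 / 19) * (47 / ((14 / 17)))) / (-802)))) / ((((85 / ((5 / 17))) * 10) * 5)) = -27306496 / 692733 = -39.42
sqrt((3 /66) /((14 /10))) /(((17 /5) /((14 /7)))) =5 * sqrt(770) /1309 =0.11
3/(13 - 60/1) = -3/47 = -0.06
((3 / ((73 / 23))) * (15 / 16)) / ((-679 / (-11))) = 0.01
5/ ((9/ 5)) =2.78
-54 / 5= -10.80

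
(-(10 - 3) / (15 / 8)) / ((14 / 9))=-12 / 5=-2.40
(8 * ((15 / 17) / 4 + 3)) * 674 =295212 / 17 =17365.41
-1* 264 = -264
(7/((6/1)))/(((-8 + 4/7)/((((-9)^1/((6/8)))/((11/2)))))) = 49/143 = 0.34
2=2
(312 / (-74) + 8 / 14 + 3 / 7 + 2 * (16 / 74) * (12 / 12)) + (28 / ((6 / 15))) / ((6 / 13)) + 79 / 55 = 917699 / 6105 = 150.32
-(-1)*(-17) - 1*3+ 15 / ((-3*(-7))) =-135 / 7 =-19.29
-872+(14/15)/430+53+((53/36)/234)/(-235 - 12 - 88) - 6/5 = -820.20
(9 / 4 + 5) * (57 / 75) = 551 / 100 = 5.51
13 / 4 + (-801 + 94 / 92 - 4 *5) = -75139 / 92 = -816.73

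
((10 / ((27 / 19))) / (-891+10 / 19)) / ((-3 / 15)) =18050 / 456813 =0.04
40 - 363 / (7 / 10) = -3350 / 7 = -478.57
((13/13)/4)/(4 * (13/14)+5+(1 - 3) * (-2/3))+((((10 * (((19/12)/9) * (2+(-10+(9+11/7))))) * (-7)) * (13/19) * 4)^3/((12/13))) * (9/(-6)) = 24105484567/22788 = 1057814.84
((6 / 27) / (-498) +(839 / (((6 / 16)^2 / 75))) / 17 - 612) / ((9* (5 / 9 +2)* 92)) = 979457419 / 80613252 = 12.15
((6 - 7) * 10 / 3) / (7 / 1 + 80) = -10 / 261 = -0.04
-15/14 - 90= -1275/14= -91.07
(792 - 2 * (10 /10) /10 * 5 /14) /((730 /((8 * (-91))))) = -288262 /365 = -789.76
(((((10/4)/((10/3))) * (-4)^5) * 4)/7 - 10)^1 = -3142/7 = -448.86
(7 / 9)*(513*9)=3591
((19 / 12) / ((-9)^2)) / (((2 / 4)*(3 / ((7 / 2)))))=133 / 2916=0.05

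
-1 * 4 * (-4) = 16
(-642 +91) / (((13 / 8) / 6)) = -26448 / 13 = -2034.46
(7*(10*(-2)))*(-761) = 106540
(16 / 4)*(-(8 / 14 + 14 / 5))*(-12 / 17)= 9.52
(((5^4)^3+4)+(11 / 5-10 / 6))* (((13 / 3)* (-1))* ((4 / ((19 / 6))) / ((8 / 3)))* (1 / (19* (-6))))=47607422759 / 10830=4395883.91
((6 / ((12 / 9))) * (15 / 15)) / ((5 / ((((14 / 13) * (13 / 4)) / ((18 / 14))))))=49 / 20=2.45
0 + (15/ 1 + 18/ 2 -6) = 18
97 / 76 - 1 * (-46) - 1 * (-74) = 9217 / 76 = 121.28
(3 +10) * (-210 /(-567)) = 130 /27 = 4.81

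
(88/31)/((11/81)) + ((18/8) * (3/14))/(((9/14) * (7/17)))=19725/868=22.72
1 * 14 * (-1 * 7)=-98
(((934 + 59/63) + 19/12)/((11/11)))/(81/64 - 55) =-3776048/216657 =-17.43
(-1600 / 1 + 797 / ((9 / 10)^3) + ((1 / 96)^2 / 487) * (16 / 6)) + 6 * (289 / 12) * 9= 36071630299 / 45442944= 793.78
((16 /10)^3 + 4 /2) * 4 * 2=6096 /125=48.77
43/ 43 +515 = 516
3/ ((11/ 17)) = 51/ 11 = 4.64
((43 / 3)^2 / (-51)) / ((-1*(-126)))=-1849 / 57834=-0.03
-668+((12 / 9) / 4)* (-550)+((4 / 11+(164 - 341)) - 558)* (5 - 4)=-1585.97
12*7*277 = 23268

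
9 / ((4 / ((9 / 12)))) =27 / 16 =1.69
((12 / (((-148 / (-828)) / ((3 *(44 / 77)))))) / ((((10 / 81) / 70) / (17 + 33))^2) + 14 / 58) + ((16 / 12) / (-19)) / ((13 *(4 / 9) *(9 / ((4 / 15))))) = 1103185103696274493 / 11926395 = 92499460540.78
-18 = -18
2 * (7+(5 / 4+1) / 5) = 149 / 10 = 14.90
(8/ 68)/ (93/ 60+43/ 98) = 1960/ 33133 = 0.06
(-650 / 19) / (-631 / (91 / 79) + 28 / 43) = 2543450 / 40678221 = 0.06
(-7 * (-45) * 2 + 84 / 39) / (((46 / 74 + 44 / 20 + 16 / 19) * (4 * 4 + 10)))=14443135 / 2176382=6.64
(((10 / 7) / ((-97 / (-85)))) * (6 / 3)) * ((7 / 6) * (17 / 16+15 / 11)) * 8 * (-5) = -907375 / 3201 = -283.47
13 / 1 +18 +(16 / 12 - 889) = -2570 / 3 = -856.67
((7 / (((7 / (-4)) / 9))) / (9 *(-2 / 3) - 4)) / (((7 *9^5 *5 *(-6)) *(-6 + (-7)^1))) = 1 / 44778825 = 0.00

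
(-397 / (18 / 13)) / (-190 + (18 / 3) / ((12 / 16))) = 397 / 252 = 1.58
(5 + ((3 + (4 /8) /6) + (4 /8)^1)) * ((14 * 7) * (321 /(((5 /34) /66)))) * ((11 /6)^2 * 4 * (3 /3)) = 24438472366 /15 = 1629231491.07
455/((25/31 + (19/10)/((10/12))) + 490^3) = 352625/91177977392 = 0.00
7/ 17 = 0.41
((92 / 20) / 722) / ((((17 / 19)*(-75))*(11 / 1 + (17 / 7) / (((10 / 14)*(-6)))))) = -23 / 2527475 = -0.00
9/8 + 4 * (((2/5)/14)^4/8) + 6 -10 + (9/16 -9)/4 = -478699343/96040000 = -4.98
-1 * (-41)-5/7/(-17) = 4884/119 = 41.04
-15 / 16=-0.94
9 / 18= 1 / 2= 0.50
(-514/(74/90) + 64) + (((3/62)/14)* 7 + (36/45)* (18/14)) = -89938027/160580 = -560.08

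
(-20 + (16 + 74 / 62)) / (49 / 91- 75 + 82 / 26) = 377 / 9579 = 0.04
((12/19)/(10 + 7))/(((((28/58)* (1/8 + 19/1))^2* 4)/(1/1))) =13456/123498081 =0.00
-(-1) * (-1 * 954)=-954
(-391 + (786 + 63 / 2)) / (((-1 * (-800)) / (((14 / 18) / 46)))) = 5971 / 662400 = 0.01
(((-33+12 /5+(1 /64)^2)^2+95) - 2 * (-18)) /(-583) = -40697905899 /22229811200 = -1.83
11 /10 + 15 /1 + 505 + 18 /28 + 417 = 32856 /35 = 938.74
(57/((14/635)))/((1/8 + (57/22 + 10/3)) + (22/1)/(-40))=23888700/50813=470.13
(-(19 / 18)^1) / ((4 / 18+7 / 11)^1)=-209 / 170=-1.23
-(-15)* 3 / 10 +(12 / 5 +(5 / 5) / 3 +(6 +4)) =17.23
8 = 8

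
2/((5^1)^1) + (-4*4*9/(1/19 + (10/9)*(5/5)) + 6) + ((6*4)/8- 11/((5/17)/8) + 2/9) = -3701249/8955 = -413.32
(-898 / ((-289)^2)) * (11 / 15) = -9878 / 1252815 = -0.01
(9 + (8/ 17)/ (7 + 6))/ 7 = 1997/ 1547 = 1.29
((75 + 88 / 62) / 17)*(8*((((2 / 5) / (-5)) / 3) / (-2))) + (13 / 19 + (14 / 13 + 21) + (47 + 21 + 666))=7392694144 / 9762675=757.24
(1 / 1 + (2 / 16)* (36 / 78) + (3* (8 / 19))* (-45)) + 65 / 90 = -489613 / 8892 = -55.06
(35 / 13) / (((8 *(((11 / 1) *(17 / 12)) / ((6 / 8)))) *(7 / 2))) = 45 / 9724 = 0.00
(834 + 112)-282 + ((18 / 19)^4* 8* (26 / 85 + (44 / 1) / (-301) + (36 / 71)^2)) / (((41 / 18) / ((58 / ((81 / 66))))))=719.73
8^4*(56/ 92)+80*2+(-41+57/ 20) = 1202931/ 460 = 2615.07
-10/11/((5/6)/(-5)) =60/11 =5.45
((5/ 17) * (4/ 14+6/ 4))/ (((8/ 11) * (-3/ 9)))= -4125/ 1904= -2.17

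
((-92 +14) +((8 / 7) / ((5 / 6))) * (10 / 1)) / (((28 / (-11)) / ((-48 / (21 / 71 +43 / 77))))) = -4639140 / 3269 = -1419.13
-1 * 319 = -319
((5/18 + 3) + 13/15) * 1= 373/90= 4.14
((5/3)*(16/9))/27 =80/729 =0.11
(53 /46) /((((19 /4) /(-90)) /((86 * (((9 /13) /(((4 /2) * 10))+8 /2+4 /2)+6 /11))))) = -771993018 /62491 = -12353.67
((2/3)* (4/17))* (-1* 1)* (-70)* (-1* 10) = -5600/51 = -109.80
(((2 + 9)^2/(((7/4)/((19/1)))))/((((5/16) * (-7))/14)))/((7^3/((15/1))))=-882816/2401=-367.69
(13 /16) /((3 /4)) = 13 /12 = 1.08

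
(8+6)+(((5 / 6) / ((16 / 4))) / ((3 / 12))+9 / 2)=58 / 3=19.33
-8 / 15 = -0.53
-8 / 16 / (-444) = 1 / 888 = 0.00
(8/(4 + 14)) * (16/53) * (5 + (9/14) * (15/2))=4400/3339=1.32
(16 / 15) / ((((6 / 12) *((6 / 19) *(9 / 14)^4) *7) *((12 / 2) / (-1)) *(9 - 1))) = -104272 / 885735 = -0.12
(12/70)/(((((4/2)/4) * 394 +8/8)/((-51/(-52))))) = 17/20020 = 0.00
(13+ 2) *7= 105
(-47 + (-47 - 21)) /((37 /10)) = -1150 /37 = -31.08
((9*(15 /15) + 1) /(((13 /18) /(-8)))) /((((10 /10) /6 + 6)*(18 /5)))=-4.99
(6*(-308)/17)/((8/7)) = -1617/17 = -95.12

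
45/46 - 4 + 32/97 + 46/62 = -1.95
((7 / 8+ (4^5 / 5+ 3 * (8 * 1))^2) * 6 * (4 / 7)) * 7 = 31410189 / 25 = 1256407.56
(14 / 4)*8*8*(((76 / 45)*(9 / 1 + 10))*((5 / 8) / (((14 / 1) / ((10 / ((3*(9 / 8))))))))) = 231040 / 243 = 950.78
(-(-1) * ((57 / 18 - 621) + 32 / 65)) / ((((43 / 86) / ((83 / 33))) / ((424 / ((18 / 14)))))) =-59310520472 / 57915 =-1024096.01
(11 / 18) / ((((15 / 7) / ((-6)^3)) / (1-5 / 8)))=-231 / 10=-23.10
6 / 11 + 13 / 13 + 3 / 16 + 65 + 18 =14913 / 176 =84.73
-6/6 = -1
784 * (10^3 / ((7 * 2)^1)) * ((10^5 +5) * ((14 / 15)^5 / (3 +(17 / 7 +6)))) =702791831168 / 2025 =347057694.40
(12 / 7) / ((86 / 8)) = 48 / 301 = 0.16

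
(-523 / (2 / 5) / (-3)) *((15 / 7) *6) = 39225 / 7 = 5603.57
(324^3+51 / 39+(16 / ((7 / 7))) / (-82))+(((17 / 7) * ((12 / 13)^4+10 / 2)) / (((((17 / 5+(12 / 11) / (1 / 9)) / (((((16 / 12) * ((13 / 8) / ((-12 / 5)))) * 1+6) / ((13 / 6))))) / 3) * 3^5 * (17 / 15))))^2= 10666237919311832492573388556745 / 313600121244105776145936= 34012225.11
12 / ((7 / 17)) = 204 / 7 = 29.14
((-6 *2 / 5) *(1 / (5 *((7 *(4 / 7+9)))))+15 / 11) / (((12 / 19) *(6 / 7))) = 369341 / 147400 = 2.51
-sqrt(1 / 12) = -sqrt(3) / 6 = -0.29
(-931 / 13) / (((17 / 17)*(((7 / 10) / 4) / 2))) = -10640 / 13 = -818.46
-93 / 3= -31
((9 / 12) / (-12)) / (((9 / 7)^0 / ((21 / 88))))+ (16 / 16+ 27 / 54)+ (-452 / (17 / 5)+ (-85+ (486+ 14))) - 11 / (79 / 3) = 283.13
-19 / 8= -2.38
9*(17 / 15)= 51 / 5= 10.20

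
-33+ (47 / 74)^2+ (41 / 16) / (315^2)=-70846196971 / 2173424400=-32.60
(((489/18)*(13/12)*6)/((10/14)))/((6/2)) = 14833/180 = 82.41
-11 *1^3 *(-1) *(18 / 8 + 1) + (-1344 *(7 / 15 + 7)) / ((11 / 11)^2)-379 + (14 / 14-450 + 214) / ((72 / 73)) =-3822017 / 360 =-10616.71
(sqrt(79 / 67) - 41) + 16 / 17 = -681 / 17 + sqrt(5293) / 67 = -38.97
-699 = -699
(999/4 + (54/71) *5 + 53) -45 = 74281/284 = 261.55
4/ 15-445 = -6671/ 15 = -444.73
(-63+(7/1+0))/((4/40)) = -560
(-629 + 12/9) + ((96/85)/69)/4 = -3681241/5865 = -627.66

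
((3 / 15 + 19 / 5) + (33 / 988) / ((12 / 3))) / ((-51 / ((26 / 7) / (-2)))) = 2263 / 15504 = 0.15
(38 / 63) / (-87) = -38 / 5481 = -0.01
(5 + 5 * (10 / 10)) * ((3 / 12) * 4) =10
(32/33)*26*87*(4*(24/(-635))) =-2316288/6985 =-331.61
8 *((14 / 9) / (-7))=-16 / 9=-1.78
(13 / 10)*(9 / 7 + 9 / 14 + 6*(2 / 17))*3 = 24453 / 2380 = 10.27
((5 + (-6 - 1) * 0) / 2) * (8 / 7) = 20 / 7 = 2.86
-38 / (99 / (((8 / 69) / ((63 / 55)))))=-1520 / 39123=-0.04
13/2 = 6.50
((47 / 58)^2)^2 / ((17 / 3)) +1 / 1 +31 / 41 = 14451591867 / 7887597712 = 1.83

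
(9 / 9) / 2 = 1 / 2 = 0.50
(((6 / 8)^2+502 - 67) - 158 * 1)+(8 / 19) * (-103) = 71195 / 304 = 234.19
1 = 1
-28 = -28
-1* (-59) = 59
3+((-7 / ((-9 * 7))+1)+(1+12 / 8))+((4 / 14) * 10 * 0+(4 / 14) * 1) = 869 / 126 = 6.90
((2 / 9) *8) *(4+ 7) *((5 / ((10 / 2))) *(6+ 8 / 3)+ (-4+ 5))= 5104 / 27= 189.04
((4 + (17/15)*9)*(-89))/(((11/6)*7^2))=-37914/2695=-14.07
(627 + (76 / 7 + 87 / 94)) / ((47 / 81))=34045839 / 30926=1100.88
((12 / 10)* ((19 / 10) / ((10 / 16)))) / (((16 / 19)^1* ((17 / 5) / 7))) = 7581 / 850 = 8.92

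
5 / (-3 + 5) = 5 / 2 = 2.50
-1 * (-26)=26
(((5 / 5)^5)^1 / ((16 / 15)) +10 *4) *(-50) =-16375 / 8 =-2046.88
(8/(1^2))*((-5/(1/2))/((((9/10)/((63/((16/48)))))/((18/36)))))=-8400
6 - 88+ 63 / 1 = -19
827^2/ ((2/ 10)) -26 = 3419619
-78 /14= -39 /7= -5.57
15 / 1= 15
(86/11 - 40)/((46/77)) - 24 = -1791/23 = -77.87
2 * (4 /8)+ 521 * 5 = 2606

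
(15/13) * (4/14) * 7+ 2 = 56/13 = 4.31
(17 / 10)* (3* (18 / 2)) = 459 / 10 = 45.90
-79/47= -1.68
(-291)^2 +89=84770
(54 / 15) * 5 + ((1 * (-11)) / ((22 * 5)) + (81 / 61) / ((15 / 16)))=11783 / 610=19.32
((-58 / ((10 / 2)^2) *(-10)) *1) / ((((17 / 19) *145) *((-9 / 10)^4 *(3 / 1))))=0.09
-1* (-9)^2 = -81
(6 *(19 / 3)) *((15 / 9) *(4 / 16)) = 95 / 6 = 15.83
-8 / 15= -0.53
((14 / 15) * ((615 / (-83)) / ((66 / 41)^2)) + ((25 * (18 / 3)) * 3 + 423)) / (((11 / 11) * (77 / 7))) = 157333255 / 1988514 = 79.12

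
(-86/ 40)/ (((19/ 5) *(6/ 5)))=-215/ 456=-0.47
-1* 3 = -3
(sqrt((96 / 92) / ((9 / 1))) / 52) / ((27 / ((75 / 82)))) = 25 * sqrt(138) / 1323972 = 0.00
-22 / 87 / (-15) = 22 / 1305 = 0.02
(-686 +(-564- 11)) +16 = -1245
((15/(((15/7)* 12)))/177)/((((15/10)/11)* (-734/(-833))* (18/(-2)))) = -64141/21046716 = -0.00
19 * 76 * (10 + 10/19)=15200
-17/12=-1.42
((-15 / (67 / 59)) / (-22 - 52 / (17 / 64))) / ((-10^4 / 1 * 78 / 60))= -1003 / 214962800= -0.00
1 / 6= 0.17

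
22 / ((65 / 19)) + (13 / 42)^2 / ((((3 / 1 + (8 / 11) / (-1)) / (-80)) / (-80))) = 7917778 / 28665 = 276.22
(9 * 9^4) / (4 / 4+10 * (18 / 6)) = 59049 / 31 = 1904.81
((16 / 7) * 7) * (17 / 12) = 68 / 3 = 22.67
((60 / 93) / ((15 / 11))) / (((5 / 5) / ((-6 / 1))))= -88 / 31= -2.84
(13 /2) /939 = 13 /1878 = 0.01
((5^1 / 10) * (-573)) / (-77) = 573 / 154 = 3.72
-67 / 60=-1.12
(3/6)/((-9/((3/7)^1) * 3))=-0.01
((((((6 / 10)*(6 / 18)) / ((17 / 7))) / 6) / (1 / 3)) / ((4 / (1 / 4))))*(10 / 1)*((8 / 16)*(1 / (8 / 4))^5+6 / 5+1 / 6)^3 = 16357269481 / 240648192000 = 0.07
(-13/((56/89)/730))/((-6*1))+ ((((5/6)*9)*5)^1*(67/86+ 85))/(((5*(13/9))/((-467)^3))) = -4260037871594675/93912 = -45362018395.89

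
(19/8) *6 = 57/4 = 14.25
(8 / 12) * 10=20 / 3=6.67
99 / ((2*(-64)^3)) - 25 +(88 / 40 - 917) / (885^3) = -25.00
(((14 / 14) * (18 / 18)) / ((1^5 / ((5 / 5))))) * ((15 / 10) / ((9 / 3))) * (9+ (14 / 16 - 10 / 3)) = 157 / 48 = 3.27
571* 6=3426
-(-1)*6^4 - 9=1287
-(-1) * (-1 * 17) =-17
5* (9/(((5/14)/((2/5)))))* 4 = 201.60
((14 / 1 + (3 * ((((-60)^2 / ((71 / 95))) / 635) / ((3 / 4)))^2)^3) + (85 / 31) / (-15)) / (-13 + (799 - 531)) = 288965467487878864025140833801233 / 2549326982841773216244043767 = 113349.71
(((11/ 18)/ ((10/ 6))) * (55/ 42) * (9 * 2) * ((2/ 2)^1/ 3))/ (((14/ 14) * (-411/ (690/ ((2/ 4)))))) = -27830/ 2877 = -9.67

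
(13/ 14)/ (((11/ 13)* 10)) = 169/ 1540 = 0.11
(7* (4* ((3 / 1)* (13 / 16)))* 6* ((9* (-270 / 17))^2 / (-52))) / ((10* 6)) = -6200145 / 2312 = -2681.72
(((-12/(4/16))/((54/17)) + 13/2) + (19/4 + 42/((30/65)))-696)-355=-34699/36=-963.86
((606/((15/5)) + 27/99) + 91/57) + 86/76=257071/1254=205.00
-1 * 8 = -8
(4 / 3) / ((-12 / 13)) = -13 / 9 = -1.44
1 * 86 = 86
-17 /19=-0.89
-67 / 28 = -2.39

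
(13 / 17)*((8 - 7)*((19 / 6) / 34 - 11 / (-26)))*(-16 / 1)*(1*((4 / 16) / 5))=-1369 / 4335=-0.32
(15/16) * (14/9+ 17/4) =1045/192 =5.44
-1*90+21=-69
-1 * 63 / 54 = -7 / 6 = -1.17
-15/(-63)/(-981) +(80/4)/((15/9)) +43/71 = 18437540/1462671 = 12.61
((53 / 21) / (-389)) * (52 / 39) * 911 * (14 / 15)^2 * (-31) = 167638576 / 787725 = 212.81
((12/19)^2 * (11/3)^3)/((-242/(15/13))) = -0.09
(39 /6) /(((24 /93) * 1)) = 403 /16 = 25.19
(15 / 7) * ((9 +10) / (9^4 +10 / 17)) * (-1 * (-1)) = 4845 / 780829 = 0.01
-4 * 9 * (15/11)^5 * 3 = -82012500/161051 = -509.23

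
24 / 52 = 6 / 13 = 0.46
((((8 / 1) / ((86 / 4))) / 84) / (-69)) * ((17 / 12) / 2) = -17 / 373842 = -0.00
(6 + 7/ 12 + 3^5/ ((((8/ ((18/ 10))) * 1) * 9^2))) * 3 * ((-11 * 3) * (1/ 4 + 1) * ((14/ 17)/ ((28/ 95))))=-2730585/ 1088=-2509.73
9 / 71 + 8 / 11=667 / 781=0.85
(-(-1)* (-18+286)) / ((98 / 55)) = 7370 / 49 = 150.41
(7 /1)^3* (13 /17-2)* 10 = -72030 /17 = -4237.06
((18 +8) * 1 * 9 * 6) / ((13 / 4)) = 432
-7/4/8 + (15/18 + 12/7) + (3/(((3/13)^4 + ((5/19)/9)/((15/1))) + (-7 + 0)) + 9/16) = 169604790403/68874917664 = 2.46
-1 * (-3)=3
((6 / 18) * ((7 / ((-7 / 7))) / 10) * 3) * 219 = -1533 / 10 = -153.30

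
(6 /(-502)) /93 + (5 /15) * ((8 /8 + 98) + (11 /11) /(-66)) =32.99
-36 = -36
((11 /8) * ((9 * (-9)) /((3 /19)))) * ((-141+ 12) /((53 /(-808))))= -1387219.75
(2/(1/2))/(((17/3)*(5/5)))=12/17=0.71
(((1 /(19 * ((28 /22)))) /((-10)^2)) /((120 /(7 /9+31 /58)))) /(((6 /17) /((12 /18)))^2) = 435523 /26992828800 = 0.00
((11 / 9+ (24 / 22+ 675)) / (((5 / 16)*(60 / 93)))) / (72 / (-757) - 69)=-6294224872 / 129454875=-48.62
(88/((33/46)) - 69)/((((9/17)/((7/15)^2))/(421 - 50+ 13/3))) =151011238/18225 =8285.94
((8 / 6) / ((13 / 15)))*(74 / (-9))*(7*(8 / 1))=-82880 / 117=-708.38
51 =51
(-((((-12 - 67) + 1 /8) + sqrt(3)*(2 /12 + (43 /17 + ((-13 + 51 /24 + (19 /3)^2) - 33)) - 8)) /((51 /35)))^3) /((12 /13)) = 29210924404827790625*sqrt(3) /486502165122048 + 203777882560968625 /1059917571072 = 296255.32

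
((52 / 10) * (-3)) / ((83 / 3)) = -234 / 415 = -0.56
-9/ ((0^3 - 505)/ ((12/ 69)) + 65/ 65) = 36/ 11611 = 0.00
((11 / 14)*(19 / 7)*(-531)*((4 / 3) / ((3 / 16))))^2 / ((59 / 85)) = 224317660160 / 2401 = 93426763.92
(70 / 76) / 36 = 35 / 1368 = 0.03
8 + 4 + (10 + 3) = 25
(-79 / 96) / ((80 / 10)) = -79 / 768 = -0.10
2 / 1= 2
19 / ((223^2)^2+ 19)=19 / 2472973460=0.00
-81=-81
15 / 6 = 5 / 2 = 2.50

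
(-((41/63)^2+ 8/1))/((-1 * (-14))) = -33433/55566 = -0.60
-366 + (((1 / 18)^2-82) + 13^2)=-90395 / 324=-279.00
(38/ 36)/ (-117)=-19/ 2106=-0.01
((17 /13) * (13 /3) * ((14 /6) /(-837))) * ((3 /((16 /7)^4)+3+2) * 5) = -199255385 /493682688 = -0.40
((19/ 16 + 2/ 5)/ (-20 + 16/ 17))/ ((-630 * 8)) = 0.00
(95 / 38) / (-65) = -1 / 26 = -0.04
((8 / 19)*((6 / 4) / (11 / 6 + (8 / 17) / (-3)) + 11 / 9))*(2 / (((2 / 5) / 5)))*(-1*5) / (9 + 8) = -6.55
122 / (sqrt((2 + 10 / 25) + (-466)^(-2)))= 56852 * sqrt(13029385) / 2605877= 78.75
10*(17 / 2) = 85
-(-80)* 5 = 400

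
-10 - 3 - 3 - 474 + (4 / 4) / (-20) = -9801 / 20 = -490.05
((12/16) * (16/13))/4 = 3/13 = 0.23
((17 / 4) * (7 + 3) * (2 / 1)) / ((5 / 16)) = 272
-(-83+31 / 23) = 81.65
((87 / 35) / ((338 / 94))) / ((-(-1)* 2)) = 0.35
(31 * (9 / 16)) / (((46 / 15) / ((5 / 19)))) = 20925 / 13984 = 1.50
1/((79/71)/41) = 2911/79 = 36.85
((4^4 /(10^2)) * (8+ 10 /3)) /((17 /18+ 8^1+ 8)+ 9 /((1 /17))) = 13056 /76475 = 0.17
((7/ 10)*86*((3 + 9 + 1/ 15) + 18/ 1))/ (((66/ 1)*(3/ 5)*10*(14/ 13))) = 22919/ 5400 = 4.24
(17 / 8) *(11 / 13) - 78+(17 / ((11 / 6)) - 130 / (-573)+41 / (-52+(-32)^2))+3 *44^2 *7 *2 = 4313840913079 / 53096472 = 81245.34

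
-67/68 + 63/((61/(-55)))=-239707/4148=-57.79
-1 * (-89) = 89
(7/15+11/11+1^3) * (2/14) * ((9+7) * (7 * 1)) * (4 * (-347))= -821696/15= -54779.73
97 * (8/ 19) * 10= 7760/ 19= 408.42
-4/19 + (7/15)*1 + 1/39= 348/1235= 0.28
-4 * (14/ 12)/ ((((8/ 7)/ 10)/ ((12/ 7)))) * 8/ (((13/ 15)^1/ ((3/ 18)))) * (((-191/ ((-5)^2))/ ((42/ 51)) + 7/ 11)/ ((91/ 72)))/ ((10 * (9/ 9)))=368496/ 5005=73.63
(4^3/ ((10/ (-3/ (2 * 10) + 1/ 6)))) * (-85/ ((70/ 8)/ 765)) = -27744/ 35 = -792.69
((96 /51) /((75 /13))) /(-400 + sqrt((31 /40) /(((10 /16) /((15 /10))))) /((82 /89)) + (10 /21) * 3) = -391605760 /478372381807- 148762432 * sqrt(186) /667329472620765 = -0.00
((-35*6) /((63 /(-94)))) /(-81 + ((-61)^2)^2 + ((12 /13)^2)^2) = 6711835 /296586579072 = 0.00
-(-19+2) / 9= 17 / 9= 1.89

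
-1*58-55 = -113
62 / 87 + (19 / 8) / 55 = 28933 / 38280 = 0.76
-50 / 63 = -0.79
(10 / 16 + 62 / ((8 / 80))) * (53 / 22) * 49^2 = 631811145 / 176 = 3589836.05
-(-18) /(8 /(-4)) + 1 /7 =-62 /7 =-8.86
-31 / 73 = -0.42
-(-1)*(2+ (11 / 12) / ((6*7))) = 1019 / 504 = 2.02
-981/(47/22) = -21582/47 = -459.19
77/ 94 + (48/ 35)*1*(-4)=-4.67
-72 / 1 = -72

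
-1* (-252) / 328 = 63 / 82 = 0.77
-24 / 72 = -1 / 3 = -0.33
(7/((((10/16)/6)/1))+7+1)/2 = 188/5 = 37.60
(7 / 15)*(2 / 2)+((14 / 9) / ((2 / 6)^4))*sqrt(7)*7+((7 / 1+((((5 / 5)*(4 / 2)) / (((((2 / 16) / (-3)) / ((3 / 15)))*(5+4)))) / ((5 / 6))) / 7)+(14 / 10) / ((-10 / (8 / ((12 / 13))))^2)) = 65641 / 7875+882*sqrt(7) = 2341.89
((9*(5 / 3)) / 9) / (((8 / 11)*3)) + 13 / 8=43 / 18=2.39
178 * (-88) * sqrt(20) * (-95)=2976160 * sqrt(5)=6654896.07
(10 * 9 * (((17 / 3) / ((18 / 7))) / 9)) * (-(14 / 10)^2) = -5831 / 135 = -43.19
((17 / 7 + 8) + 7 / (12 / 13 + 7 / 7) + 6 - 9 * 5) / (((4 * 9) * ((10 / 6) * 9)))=-4363 / 94500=-0.05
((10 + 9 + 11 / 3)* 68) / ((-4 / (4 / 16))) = -289 / 3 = -96.33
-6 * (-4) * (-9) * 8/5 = -345.60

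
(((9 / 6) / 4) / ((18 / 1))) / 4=1 / 192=0.01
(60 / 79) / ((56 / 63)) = 135 / 158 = 0.85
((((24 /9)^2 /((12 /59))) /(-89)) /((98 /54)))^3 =-841232384 /82938897881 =-0.01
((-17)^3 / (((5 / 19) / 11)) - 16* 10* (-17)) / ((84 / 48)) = -4052868 / 35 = -115796.23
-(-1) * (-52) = -52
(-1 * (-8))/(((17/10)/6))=480/17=28.24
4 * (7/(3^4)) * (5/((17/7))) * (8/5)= 1568/1377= 1.14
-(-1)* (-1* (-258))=258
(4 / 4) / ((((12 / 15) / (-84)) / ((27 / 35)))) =-81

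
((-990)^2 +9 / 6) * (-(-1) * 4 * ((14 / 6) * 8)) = 73180912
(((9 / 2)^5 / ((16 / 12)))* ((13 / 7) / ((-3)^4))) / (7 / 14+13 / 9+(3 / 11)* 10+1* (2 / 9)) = 938223 / 144704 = 6.48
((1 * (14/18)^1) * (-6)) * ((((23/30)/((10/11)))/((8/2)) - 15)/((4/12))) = 207.05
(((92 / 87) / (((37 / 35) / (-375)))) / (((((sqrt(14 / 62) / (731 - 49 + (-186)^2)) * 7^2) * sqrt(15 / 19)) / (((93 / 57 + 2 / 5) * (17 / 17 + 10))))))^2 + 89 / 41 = 188572833589415715523561831 / 922894964439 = 204327513807644.89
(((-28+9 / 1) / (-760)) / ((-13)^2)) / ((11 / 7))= 7 / 74360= 0.00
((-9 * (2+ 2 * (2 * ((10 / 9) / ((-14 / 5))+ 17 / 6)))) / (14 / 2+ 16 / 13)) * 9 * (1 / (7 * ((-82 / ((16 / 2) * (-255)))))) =-88311600 / 214963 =-410.82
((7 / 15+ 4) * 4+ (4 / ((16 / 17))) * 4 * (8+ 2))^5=177707167180353568 / 759375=234017668714.87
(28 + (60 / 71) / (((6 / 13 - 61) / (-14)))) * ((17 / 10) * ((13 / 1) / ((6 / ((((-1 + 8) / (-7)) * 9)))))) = -261135147 / 279385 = -934.68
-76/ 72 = -19/ 18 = -1.06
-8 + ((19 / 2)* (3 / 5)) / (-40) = -3257 / 400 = -8.14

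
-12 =-12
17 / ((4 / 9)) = 153 / 4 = 38.25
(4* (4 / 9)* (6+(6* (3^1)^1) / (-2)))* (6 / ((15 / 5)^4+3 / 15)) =-0.39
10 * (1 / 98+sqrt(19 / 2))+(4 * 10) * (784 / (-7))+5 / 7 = -219480 / 49+5 * sqrt(38) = -4448.36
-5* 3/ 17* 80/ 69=-400/ 391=-1.02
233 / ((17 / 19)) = 260.41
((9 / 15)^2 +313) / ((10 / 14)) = 54838 / 125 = 438.70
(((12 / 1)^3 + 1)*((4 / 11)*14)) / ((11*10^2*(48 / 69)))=11.50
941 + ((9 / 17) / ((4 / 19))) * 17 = 3935 / 4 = 983.75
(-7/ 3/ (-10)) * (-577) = -4039/ 30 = -134.63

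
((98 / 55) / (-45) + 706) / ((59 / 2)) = 3494504 / 146025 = 23.93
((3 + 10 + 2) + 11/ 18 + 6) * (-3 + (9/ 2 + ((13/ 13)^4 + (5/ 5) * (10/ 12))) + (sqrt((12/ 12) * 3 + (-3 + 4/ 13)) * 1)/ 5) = 389 * sqrt(13)/ 585 + 1945/ 27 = 74.43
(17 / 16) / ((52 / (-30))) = -0.61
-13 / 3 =-4.33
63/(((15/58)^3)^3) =51993611177514496/4271484375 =12172258.31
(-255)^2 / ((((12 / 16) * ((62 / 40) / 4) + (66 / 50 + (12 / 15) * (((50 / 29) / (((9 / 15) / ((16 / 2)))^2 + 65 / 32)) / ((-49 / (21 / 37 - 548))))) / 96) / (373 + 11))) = 20536809995197440000 / 315156075223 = 65163934.98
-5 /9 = -0.56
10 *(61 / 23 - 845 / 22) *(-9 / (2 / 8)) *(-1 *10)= -32567400 / 253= -128724.90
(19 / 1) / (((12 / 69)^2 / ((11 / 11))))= 10051 / 16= 628.19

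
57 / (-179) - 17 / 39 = -5266 / 6981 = -0.75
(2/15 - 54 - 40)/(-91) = 1.03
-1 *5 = -5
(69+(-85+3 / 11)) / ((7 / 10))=-1730 / 77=-22.47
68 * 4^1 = 272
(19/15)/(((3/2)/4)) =152/45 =3.38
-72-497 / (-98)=-66.93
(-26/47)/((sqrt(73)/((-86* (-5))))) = -27.84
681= 681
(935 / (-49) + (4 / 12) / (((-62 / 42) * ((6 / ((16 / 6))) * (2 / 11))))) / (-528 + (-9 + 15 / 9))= 24401 / 665322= 0.04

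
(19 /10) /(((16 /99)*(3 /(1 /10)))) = 627 /1600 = 0.39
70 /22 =35 /11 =3.18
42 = 42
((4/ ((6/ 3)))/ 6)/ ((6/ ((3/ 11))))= 1/ 66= 0.02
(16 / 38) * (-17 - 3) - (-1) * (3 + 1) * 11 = 676 / 19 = 35.58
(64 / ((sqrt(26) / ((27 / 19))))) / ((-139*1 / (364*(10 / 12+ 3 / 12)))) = -26208*sqrt(26) / 2641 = -50.60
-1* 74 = -74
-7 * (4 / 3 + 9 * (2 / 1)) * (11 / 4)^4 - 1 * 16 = -2978267 / 384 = -7755.90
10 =10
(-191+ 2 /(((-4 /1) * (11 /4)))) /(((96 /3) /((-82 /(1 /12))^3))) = 62614452816 /11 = 5692222983.27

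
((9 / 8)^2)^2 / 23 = 6561 / 94208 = 0.07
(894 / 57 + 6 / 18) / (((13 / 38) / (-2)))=-3652 / 39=-93.64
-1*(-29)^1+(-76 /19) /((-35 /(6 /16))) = 2033 /70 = 29.04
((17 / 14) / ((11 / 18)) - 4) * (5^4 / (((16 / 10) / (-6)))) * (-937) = -1361578125 / 308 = -4420708.20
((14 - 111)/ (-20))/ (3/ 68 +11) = 1649/ 3755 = 0.44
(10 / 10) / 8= 0.12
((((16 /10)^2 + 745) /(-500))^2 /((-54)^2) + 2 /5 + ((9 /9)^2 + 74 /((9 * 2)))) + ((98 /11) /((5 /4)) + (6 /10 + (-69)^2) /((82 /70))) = 837856219524703171 /205486875000000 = 4077.42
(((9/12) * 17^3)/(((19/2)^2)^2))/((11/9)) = 530604/1433531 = 0.37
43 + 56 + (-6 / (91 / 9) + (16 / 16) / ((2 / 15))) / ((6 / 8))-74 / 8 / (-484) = 19067159 / 176176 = 108.23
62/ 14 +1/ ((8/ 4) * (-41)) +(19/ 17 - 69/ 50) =506687/ 121975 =4.15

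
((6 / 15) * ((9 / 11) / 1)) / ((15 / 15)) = 18 / 55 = 0.33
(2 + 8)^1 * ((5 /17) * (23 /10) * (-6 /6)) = -115 /17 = -6.76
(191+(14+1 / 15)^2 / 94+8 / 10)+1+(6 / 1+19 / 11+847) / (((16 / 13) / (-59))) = -37948549921 / 930600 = -40778.58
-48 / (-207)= 16 / 69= 0.23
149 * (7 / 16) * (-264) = -34419 / 2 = -17209.50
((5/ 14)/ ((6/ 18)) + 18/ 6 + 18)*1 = 309/ 14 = 22.07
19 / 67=0.28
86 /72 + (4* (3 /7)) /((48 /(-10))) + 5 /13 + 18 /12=2.72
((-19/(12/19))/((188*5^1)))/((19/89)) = -1691/11280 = -0.15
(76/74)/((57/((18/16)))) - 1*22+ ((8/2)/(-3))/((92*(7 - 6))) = -21.99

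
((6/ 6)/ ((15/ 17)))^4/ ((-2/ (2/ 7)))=-83521/ 354375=-0.24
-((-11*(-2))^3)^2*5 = -566899520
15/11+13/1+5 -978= -10545/11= -958.64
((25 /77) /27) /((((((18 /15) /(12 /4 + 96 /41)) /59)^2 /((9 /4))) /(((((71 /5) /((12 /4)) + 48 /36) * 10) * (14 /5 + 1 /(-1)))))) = 30144154625 /147928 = 203775.85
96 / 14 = 48 / 7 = 6.86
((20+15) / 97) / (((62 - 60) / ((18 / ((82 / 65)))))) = 20475 / 7954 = 2.57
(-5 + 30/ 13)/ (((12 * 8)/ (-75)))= 2.10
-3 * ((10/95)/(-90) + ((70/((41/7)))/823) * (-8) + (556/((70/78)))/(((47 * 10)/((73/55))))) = -4260511859773/870075908625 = -4.90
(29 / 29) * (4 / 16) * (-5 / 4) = -5 / 16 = -0.31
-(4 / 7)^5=-1024 / 16807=-0.06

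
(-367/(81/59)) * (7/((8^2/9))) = -263.14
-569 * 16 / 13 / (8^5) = -569 / 26624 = -0.02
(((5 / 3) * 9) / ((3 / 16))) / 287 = 80 / 287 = 0.28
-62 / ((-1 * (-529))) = -62 / 529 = -0.12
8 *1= 8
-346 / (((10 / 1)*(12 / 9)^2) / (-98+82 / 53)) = 994923 / 530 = 1877.21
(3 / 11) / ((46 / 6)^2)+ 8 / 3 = 46633 / 17457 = 2.67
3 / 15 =1 / 5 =0.20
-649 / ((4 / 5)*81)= -3245 / 324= -10.02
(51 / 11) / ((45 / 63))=357 / 55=6.49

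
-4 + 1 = -3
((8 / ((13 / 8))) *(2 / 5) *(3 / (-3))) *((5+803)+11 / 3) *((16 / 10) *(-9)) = 1496064 / 65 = 23016.37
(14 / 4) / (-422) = -7 / 844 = -0.01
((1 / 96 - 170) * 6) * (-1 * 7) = 114233 / 16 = 7139.56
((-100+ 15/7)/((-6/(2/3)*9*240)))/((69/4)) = 137/469476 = 0.00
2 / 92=1 / 46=0.02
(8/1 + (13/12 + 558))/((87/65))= 442325/1044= 423.68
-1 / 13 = -0.08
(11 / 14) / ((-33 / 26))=-13 / 21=-0.62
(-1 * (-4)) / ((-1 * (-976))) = 1 / 244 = 0.00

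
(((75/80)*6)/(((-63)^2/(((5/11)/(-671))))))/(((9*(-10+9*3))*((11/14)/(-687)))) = 5725/1043466732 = 0.00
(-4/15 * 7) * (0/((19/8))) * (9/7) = 0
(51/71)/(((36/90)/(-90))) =-11475/71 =-161.62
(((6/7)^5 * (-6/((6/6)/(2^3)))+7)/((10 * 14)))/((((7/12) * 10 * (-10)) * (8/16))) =766797/205885750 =0.00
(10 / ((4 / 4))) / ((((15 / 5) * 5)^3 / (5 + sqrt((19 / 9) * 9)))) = 2 * sqrt(19) / 675 + 2 / 135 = 0.03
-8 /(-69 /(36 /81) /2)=64 /621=0.10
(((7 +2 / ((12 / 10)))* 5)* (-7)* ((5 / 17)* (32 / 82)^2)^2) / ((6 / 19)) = -14163968000 / 7349804361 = -1.93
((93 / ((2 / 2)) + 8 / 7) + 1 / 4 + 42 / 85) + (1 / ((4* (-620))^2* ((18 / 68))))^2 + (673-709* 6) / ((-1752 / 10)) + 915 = 6856088750660194766543 / 6654287678330880000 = 1030.33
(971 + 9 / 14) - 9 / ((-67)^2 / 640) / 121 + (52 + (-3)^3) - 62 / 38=143760636577 / 144482954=995.00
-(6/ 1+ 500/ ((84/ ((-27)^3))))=820083/ 7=117154.71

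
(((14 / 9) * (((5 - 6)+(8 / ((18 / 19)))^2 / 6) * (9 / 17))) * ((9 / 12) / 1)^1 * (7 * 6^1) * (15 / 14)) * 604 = 27957650 / 153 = 182729.74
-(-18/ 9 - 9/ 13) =35/ 13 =2.69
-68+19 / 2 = -117 / 2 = -58.50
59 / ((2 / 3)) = 88.50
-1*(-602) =602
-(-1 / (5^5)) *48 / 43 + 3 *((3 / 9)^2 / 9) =135671 / 3628125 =0.04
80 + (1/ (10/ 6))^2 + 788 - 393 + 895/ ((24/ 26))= 433483/ 300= 1444.94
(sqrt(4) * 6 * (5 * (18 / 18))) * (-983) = -58980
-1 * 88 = -88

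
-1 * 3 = -3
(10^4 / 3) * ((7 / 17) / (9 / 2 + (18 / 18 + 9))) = 140000 / 1479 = 94.66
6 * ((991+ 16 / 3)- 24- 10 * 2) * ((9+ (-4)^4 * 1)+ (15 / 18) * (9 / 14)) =21241795 / 14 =1517271.07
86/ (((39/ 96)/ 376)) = 1034752/ 13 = 79596.31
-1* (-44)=44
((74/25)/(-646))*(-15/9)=0.01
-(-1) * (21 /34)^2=441 /1156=0.38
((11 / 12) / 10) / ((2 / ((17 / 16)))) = 187 / 3840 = 0.05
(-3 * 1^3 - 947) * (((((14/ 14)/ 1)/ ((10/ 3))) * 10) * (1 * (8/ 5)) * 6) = -27360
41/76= 0.54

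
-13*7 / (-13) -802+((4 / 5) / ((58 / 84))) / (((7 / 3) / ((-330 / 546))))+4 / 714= -107037893 / 134589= -795.29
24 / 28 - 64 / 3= -430 / 21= -20.48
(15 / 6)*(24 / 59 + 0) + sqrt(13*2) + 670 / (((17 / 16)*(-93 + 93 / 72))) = -0.76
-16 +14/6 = -41/3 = -13.67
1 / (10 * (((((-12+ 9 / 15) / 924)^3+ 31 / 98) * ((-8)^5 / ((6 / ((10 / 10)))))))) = -0.00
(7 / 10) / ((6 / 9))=21 / 20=1.05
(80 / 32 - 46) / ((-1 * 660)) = 29 / 440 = 0.07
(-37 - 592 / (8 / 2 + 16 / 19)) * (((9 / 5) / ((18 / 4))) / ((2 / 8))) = -29304 / 115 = -254.82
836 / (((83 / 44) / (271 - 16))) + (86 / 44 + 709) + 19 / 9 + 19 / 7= 13082911013 / 115038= 113726.86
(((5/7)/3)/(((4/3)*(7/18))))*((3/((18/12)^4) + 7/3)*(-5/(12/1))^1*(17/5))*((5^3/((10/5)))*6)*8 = -839375/147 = -5710.03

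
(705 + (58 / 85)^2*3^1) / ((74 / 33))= 168422661 / 534650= 315.01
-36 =-36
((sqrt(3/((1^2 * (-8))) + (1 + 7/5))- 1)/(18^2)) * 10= -5/162 + sqrt(10)/72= 0.01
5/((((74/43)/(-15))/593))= -1912425/74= -25843.58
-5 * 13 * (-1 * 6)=390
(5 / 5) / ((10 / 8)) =4 / 5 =0.80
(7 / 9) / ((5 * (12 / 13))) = 0.17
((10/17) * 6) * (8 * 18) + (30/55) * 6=95652/187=511.51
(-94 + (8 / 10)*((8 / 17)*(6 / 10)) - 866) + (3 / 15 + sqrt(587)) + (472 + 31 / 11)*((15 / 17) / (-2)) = -642979 / 550 + sqrt(587) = -1144.82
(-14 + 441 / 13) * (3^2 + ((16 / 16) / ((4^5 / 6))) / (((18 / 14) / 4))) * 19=17041423 / 4992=3413.75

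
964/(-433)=-964/433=-2.23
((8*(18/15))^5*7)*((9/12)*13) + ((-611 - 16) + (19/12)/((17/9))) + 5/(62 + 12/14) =26013067806361/4675000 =5564292.58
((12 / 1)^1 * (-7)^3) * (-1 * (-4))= -16464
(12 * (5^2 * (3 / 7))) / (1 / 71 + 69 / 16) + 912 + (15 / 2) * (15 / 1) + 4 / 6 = 43551911 / 41286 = 1054.88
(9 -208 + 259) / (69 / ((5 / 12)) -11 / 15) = 900 / 2473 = 0.36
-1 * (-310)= 310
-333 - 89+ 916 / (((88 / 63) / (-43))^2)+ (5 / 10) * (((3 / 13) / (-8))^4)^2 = 2873551858060419394182425 / 3311937101980762112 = 867634.79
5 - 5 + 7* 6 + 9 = 51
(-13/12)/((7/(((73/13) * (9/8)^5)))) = -1436859/917504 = -1.57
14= 14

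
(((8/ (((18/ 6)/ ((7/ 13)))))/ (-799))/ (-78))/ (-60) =-7/ 18229185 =-0.00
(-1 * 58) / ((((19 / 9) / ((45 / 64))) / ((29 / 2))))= -340605 / 1216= -280.10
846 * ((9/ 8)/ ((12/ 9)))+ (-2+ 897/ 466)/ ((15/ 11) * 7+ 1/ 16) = 4499858983/ 6304048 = 713.80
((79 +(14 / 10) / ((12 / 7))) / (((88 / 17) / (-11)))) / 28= -81413 / 13440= -6.06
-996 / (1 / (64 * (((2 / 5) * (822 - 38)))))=-99950592 / 5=-19990118.40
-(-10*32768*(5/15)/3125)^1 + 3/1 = 71161/1875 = 37.95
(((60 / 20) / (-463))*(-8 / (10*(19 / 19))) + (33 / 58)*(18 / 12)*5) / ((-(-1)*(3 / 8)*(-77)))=-764878 / 5169395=-0.15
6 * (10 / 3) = 20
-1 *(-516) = 516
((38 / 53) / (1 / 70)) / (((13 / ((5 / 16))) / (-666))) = -1107225 / 1378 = -803.50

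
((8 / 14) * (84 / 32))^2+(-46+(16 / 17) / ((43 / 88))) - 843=-2587225 / 2924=-884.82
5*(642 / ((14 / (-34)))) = -54570 / 7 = -7795.71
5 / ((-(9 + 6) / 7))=-7 / 3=-2.33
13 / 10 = 1.30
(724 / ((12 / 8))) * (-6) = -2896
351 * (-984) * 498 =-172001232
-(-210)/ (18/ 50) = 1750/ 3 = 583.33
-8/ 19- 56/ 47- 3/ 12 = -6653/ 3572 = -1.86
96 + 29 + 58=183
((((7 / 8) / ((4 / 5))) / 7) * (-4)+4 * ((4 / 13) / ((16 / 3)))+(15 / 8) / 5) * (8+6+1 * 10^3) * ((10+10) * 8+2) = -3159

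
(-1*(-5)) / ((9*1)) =5 / 9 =0.56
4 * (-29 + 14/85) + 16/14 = -67948/595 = -114.20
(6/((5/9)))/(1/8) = 432/5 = 86.40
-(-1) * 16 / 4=4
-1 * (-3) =3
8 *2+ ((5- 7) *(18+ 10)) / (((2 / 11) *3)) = -260 / 3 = -86.67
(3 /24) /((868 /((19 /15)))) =19 /104160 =0.00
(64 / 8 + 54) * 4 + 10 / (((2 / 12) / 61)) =3908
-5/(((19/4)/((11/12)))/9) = -8.68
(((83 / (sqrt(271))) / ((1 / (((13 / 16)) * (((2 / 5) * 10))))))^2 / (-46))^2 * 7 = 9488199742567 / 39782695936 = 238.50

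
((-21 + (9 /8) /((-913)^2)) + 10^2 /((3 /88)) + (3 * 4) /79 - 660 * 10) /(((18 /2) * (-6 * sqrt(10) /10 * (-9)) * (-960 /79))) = 5827921001299 * sqrt(10) /9333838863360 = 1.97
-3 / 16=-0.19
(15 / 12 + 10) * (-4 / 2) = -22.50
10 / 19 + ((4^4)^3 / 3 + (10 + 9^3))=318809257 / 57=5593144.86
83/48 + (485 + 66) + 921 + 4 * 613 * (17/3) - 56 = 734995/48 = 15312.40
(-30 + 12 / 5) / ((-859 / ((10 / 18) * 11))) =506 / 2577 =0.20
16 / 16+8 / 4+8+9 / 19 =218 / 19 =11.47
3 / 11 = 0.27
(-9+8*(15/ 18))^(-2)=9/ 49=0.18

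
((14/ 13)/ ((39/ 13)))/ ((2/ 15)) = 35/ 13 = 2.69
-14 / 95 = -0.15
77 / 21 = 11 / 3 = 3.67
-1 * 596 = -596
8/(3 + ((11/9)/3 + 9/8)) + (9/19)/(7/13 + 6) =1.84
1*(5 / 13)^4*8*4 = 20000 / 28561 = 0.70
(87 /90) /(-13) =-29 /390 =-0.07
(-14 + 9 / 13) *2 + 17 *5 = 759 / 13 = 58.38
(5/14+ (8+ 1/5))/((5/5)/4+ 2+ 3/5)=1198/399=3.00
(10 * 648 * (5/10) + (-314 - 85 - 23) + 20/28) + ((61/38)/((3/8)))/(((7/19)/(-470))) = -55487/21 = -2642.24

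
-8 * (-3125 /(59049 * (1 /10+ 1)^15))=25000000000000000000 /246662327155824775899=0.10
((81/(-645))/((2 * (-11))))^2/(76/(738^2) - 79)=-99261369/240658573430000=-0.00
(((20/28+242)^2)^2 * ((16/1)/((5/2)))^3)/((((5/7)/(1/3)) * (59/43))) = 309417235984.21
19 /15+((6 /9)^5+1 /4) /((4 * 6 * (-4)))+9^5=27550490561 /466560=59050.26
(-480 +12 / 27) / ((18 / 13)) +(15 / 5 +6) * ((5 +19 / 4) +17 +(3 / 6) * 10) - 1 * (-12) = -15745 / 324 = -48.60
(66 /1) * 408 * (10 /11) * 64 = 1566720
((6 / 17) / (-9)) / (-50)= 1 / 1275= 0.00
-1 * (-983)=983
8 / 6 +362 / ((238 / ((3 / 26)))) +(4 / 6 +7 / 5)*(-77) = -2438451 / 15470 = -157.62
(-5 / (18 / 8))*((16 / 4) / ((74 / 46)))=-1840 / 333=-5.53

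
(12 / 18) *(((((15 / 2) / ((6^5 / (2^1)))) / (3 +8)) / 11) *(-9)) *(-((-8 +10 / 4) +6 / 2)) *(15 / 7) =-125 / 243936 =-0.00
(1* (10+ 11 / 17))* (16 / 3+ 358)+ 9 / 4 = 789619 / 204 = 3870.68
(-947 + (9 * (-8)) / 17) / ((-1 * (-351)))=-16171 / 5967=-2.71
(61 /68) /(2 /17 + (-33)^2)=61 /74060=0.00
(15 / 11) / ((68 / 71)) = 1.42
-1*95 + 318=223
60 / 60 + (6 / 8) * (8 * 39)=235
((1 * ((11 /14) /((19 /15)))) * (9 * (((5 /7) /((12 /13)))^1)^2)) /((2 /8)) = 13.37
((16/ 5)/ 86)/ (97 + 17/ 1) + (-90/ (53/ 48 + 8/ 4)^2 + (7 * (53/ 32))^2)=34846340303551/ 278603013120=125.08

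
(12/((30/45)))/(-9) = -2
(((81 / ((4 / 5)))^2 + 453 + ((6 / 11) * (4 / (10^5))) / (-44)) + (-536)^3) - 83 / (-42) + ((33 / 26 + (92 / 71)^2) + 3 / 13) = -49308925057499425979 / 320229525000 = -153979946.28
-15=-15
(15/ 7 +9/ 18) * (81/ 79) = 2997/ 1106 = 2.71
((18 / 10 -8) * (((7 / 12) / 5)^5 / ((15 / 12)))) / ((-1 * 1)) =521017 / 4860000000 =0.00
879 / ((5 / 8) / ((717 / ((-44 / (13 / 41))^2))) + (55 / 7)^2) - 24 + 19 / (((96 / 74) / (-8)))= -363569694607 / 2797288890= -129.97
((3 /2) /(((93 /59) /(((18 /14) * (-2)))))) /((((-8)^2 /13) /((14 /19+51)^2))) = -6670292967 /5013568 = -1330.45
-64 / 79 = -0.81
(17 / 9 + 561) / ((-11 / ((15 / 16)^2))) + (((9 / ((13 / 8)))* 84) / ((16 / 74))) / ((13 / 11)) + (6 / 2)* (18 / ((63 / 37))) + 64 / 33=9041263799 / 4996992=1809.34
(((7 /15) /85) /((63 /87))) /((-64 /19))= -551 /244800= -0.00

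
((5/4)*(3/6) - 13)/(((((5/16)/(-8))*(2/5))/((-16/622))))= -6336/311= -20.37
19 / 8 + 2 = 35 / 8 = 4.38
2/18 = 1/9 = 0.11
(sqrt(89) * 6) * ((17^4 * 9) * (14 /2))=31570938 * sqrt(89)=297839633.41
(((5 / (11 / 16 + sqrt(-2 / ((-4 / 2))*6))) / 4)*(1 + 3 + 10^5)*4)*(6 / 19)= -105604224 / 5377 + 153606144*sqrt(6) / 5377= 50335.21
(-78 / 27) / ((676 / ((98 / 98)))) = -1 / 234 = -0.00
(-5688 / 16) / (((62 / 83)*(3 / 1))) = -19671 / 124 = -158.64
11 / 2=5.50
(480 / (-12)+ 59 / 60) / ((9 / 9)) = -39.02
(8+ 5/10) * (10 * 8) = 680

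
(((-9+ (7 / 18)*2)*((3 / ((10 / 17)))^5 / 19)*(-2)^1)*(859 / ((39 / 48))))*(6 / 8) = 3655312517511 / 1543750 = 2367813.78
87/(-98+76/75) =-6525/7274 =-0.90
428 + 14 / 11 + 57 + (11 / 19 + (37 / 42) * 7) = 618245 / 1254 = 493.02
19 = 19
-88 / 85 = -1.04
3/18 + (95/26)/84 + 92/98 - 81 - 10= -457881/5096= -89.85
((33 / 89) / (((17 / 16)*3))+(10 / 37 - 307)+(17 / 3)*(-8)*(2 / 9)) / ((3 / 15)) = -2393345035 / 1511487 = -1583.44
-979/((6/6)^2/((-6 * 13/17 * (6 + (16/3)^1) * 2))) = 101816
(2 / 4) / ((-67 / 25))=-25 / 134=-0.19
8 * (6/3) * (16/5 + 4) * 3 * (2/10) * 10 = 3456/5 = 691.20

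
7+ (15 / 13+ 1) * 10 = 371 / 13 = 28.54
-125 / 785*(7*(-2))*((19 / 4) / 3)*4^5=1702400 / 471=3614.44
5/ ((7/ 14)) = 10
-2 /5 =-0.40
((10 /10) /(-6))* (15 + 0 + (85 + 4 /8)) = -67 /4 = -16.75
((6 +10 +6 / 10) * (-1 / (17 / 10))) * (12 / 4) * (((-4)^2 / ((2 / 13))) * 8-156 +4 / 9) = -1010608 / 51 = -19815.84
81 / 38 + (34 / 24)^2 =4.14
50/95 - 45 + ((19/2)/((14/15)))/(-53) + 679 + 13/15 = 268651883/422940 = 635.20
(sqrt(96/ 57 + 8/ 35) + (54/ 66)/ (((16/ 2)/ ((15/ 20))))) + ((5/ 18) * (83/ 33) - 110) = -1038071/ 9504 + 2 * sqrt(211470)/ 665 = -107.84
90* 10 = 900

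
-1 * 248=-248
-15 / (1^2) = -15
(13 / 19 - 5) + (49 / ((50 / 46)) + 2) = 20313 / 475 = 42.76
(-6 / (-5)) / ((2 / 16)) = 48 / 5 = 9.60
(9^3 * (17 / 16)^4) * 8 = 60886809 / 8192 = 7432.47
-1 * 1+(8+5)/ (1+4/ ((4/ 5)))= 7/ 6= 1.17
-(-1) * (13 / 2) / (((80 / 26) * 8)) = 0.26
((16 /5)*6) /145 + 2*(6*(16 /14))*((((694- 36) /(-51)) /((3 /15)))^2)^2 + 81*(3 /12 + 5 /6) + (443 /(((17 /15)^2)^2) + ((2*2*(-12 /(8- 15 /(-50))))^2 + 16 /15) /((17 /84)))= 629421762726254802581 /2650114943100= 237507344.49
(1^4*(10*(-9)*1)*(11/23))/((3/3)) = -43.04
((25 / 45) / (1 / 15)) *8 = 200 / 3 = 66.67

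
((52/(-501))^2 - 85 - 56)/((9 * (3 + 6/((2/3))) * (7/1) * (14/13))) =-9388769/54216216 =-0.17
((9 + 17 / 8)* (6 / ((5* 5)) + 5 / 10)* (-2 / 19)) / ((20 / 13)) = -42809 / 76000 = -0.56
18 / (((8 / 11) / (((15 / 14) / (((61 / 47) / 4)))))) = 69795 / 854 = 81.73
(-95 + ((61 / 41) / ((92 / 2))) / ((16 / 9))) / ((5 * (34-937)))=409453 / 19463520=0.02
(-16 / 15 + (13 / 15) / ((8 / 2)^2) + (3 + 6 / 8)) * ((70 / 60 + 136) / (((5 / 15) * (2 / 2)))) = 1126.48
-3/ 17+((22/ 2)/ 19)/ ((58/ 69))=9597/ 18734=0.51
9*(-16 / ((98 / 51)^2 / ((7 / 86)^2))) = -0.26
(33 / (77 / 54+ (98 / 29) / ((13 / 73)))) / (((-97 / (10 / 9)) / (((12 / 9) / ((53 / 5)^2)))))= -4976400 / 22634059637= -0.00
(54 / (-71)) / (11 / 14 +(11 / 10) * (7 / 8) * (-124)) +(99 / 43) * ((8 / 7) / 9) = 35328704 / 118245743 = 0.30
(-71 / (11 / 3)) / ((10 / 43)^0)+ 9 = -114 / 11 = -10.36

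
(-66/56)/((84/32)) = -22/49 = -0.45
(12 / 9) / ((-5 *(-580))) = 1 / 2175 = 0.00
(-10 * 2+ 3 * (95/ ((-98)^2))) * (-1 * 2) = 191795/ 4802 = 39.94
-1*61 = -61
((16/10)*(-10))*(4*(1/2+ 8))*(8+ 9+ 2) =-10336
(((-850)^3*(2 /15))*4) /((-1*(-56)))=-122825000 /21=-5848809.52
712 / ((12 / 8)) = 1424 / 3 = 474.67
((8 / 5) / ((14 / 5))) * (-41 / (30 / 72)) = -1968 / 35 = -56.23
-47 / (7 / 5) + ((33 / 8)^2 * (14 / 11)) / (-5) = -42451 / 1120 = -37.90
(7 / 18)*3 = 7 / 6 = 1.17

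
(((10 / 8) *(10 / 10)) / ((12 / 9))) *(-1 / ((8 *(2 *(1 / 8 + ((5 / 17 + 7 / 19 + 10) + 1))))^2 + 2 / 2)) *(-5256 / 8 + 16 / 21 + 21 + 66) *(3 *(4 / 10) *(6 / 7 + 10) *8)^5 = 50358462458521684455456768 / 272880021048998125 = 184544336.61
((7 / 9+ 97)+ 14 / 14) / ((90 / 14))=6223 / 405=15.37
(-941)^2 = 885481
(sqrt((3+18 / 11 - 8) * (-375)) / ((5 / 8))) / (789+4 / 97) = 776 * sqrt(6105) / 841907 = 0.07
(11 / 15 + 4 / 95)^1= 221 / 285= 0.78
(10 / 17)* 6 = 60 / 17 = 3.53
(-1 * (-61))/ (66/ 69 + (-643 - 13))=-0.09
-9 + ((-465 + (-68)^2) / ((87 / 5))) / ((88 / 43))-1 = 817625 / 7656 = 106.80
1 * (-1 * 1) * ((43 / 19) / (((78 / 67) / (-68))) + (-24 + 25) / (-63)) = 2057281 / 15561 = 132.21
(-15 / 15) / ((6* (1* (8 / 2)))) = -1 / 24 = -0.04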